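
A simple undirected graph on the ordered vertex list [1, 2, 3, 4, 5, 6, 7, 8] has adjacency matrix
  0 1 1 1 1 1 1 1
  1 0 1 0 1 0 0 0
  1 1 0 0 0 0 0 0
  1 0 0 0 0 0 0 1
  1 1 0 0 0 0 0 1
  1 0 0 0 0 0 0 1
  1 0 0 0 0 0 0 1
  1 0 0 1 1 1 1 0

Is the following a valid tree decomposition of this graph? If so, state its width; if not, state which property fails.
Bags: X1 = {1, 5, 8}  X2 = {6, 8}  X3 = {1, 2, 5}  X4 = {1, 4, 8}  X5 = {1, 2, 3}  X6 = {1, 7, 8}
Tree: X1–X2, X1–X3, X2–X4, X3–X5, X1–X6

A tree decomposition must satisfy three properties: every vertex lies in some bag; for every edge, both endpoints lie together in some bag; and for every vertex, the bags containing it form a connected subtree. Here edge (1,6) lies in no bag, so the decomposition is invalid.

No — edge (1,6) lies in no bag.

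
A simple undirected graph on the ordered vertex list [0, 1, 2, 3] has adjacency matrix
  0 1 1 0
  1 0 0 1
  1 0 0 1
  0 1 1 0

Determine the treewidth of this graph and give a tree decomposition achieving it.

Each bag holds 3 vertices, so the decomposition has width 2, which upper-bounds the treewidth. For the lower bound, G contains the cycle 1–3–2–0–1, so G is not a forest; only forests have treewidth ≤ 1, hence tw(G) ≥ 2. Therefore the treewidth is 2.

Treewidth 2.
One such decomposition:
Bags: B1 = {1, 2, 3}  B2 = {0, 1, 2}
Tree: B1–B2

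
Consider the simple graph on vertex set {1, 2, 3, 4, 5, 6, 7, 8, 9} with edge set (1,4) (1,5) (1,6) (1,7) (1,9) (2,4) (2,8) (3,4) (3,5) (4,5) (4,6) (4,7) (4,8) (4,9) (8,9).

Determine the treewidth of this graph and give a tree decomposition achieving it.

The largest bag has 3 vertices, giving width 2; this decomposition certifies tw(G) ≤ 2. On the other hand G contains the 3-clique {4, 8, 9}. A clique must lie in a single bag of any decomposition, so no decomposition can have width below 2. The upper and lower bounds meet at 2, so that is the treewidth.

Treewidth 2.
Bags: B1 = {4, 8, 9}  B2 = {1, 4, 9}  B3 = {2, 4, 8}  B4 = {1, 4, 5}  B5 = {1, 4, 7}  B6 = {3, 4, 5}  B7 = {1, 4, 6}
Tree: B1–B2, B1–B3, B2–B4, B4–B5, B4–B6, B4–B7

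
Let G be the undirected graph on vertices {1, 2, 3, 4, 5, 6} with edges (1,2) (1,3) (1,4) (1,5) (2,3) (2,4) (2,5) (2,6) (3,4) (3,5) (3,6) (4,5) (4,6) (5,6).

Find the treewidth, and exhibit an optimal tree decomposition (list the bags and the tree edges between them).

Treewidth 4.
Bags: B1 = {1, 2, 3, 4, 5}  B2 = {2, 3, 4, 5, 6}
Tree: B1–B2

Each bag holds 5 vertices, so the decomposition has width 4, which upper-bounds the treewidth. On the other hand G contains the 5-clique {1, 2, 3, 4, 5}. A clique must lie in a single bag of any decomposition, so no decomposition can have width below 4. Therefore the treewidth is 4.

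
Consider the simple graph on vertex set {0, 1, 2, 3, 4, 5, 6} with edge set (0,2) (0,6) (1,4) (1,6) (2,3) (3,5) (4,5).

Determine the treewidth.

2

A width-2 tree decomposition is:
Bags: B1 = {3, 4, 5}  B2 = {1, 3, 4}  B3 = {1, 3, 6}  B4 = {0, 3, 6}  B5 = {0, 2, 3}
Tree: B1–B2, B2–B3, B3–B4, B4–B5
Each bag holds 3 vertices, so the decomposition has width 2, which upper-bounds the treewidth. The edges 3–5–4–1–6–0–2–3 form a cycle, so G is not a tree and its treewidth is at least 2. Hence tw(G) = 2 exactly.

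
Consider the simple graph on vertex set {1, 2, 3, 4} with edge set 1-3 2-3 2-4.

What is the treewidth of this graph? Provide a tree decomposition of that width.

Treewidth 1.
Bags: B1 = {1, 3}  B2 = {2, 3}  B3 = {2, 4}
Tree: B1–B2, B2–B3

Each bag holds 2 vertices, so the decomposition has width 1, which upper-bounds the treewidth. Any graph with an edge has treewidth ≥ 1, and G has the edge 1–3. The upper and lower bounds meet at 1, so that is the treewidth.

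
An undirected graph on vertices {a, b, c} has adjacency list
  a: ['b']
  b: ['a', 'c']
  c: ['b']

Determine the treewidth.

1

A width-1 tree decomposition is:
Bags: B1 = {b, c}  B2 = {a, b}
Tree: B1–B2
Each bag holds 2 vertices, so the decomposition has width 1, which upper-bounds the treewidth. Any graph with an edge has treewidth ≥ 1, and G has the edge b–c. Therefore the treewidth is 1.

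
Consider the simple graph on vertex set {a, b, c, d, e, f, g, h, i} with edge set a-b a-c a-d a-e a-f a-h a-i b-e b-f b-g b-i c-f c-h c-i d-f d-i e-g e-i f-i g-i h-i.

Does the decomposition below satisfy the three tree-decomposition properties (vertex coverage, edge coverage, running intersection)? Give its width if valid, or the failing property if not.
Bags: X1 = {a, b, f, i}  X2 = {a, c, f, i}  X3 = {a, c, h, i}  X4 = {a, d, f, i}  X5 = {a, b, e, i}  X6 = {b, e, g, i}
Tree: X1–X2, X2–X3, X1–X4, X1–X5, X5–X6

Yes; width 3.

Every vertex of G appears in some bag (union = {a, b, c, d, e, f, g, h, i}); every edge is covered by a bag; and for each vertex v the set of bags containing v is connected in the bag tree. The decomposition is therefore valid. The largest bag has 4 vertices, so the width is 3.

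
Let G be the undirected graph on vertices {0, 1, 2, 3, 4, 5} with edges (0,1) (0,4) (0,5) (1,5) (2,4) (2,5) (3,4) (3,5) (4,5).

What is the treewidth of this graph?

A width-2 tree decomposition is:
Bags: B1 = {2, 4, 5}  B2 = {3, 4, 5}  B3 = {0, 4, 5}  B4 = {0, 1, 5}
Tree: B1–B2, B2–B3, B3–B4
Every bag has size at most 3, so the width is 3 − 1 = 2 and tw(G) ≤ 2. On the other hand G contains the 3-clique {0, 1, 5}. A clique must lie in a single bag of any decomposition, so no decomposition can have width below 2. Hence tw(G) = 2 exactly.

2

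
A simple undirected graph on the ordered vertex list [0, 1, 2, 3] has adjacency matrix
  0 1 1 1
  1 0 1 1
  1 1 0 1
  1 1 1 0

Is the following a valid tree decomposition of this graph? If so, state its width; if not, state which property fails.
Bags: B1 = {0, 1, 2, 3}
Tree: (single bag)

Checking the three conditions: (i) the bags cover all of {0, 1, 2, 3}; (ii) for each edge, some bag contains both endpoints; (iii) the bags containing any fixed vertex form a subtree. All hold, so the decomposition is valid with width 4 − 1 = 3.

Yes; width 3.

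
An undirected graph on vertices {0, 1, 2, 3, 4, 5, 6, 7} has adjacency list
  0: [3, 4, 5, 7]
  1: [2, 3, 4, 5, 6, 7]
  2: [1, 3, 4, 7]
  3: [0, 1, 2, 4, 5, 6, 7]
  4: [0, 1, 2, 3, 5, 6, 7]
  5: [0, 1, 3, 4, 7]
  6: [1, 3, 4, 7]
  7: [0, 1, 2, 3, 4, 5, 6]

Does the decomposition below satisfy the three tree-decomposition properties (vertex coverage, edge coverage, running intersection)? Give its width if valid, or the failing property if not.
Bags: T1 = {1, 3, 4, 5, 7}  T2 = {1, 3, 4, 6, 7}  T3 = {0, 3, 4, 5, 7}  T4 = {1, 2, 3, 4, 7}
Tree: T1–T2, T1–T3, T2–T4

Checking the three conditions: (i) the bags cover all of {0, 1, 2, 3, 4, 5, 6, 7}; (ii) for each edge, some bag contains both endpoints; (iii) the bags containing any fixed vertex form a subtree. All hold, so the decomposition is valid with width 5 − 1 = 4.

Yes; width 4.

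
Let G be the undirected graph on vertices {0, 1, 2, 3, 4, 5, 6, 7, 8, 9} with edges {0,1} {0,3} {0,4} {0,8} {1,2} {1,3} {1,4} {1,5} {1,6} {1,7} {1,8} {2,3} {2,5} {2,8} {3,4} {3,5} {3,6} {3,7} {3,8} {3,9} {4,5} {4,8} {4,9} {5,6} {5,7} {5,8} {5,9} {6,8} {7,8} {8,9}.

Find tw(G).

4

A width-4 tree decomposition is:
Bags: B1 = {1, 2, 3, 5, 8}  B2 = {1, 3, 4, 5, 8}  B3 = {3, 4, 5, 8, 9}  B4 = {1, 3, 5, 6, 8}  B5 = {1, 3, 5, 7, 8}  B6 = {0, 1, 3, 4, 8}
Tree: B1–B2, B2–B3, B1–B4, B2–B5, B2–B6
Every bag has size at most 5, so the width is 5 − 1 = 4 and tw(G) ≤ 4. For the lower bound, the 5 vertices {0, 1, 3, 4, 8} are pairwise adjacent, and any tree decomposition puts a clique entirely inside one bag — forcing width ≥ 4. Therefore the treewidth is 4.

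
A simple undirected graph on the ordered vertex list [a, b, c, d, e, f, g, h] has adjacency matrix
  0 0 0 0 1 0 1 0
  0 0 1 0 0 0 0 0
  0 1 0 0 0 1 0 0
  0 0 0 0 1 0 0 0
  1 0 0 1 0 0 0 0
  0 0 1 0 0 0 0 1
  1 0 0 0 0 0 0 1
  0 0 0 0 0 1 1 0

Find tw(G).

A width-1 tree decomposition is:
Bags: B1 = {b, c}  B2 = {c, f}  B3 = {f, h}  B4 = {g, h}  B5 = {a, g}  B6 = {a, e}  B7 = {d, e}
Tree: B1–B2, B2–B3, B3–B4, B4–B5, B5–B6, B6–B7
Every bag has size at most 2, so the width is 2 − 1 = 1 and tw(G) ≤ 1. Since G has at least one edge (e.g. b–c), it is not an edgeless graph, so tw(G) ≥ 1. Combining the bounds, tw(G) = 1.

1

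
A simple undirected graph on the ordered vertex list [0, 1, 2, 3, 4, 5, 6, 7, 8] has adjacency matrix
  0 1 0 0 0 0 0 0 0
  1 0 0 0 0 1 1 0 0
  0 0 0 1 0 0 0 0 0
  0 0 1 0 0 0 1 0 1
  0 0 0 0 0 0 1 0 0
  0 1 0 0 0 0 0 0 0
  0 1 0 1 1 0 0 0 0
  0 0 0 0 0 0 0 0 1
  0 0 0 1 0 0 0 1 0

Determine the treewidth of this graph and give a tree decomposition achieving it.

Treewidth 1.
One optimal decomposition is:
Bags: B1 = {3, 8}  B2 = {3, 6}  B3 = {1, 6}  B4 = {4, 6}  B5 = {2, 3}  B6 = {1, 5}  B7 = {7, 8}  B8 = {0, 1}
Tree: B1–B2, B2–B3, B3–B4, B2–B5, B3–B6, B1–B7, B3–B8

The largest bag has 2 vertices, giving width 1; this decomposition certifies tw(G) ≤ 1. G has an edge, so its treewidth is at least 1. The upper and lower bounds meet at 1, so that is the treewidth.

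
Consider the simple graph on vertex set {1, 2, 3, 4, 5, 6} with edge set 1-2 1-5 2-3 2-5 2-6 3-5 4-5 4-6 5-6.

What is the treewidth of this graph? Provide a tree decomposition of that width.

Each bag holds 3 vertices, so the decomposition has width 2, which upper-bounds the treewidth. For the lower bound, the 3 vertices {1, 2, 5} are pairwise adjacent, and any tree decomposition puts a clique entirely inside one bag — forcing width ≥ 2. Hence tw(G) = 2 exactly.

Treewidth 2.
One optimal decomposition is:
Bags: B1 = {2, 5, 6}  B2 = {1, 2, 5}  B3 = {2, 3, 5}  B4 = {4, 5, 6}
Tree: B1–B2, B2–B3, B1–B4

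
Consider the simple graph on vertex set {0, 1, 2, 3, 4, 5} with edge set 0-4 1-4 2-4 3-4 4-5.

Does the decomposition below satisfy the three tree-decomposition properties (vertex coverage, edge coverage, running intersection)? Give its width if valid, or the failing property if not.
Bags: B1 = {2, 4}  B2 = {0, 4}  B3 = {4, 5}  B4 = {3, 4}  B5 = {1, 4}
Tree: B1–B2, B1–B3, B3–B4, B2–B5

Yes; width 1.

Every vertex of G appears in some bag (union = {0, 1, 2, 3, 4, 5}); every edge is covered by a bag; and for each vertex v the set of bags containing v is connected in the bag tree. The decomposition is therefore valid. The largest bag has 2 vertices, so the width is 1.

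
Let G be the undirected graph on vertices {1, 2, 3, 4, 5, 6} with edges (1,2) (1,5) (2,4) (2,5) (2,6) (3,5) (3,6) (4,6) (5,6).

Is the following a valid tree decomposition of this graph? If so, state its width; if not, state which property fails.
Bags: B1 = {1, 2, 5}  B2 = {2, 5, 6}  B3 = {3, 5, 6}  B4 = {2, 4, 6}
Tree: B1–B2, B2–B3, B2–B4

Yes; width 2.

Vertex coverage: the bags together contain {1, 2, 3, 4, 5, 6}, the full vertex set. Edge coverage: each edge of G has both endpoints in at least one bag. Running intersection: for every vertex, the bags containing it form a connected subtree. All three properties hold, so this is a valid tree decomposition of width max|bag| − 1 = 2, and hence tw(G) ≤ 2.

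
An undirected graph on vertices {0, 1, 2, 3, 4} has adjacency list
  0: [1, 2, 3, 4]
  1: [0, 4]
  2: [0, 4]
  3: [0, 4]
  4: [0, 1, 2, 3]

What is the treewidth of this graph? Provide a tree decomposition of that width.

Treewidth 2.
Bags: B1 = {0, 3, 4}  B2 = {0, 2, 4}  B3 = {0, 1, 4}
Tree: B1–B2, B1–B3

The largest bag has 3 vertices, giving width 2; this decomposition certifies tw(G) ≤ 2. Conversely, {0, 1, 4} is a clique of size 3, and the vertices of any clique must share a bag in every tree decomposition; so some bag has ≥ 3 vertices and tw(G) ≥ 2. Combining the bounds, tw(G) = 2.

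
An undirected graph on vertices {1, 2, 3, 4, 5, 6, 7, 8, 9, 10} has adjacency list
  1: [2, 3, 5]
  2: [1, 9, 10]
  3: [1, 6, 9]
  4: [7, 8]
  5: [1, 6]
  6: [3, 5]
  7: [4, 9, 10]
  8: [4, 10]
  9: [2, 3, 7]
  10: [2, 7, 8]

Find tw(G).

2

A width-2 tree decomposition is:
Bags: B1 = {4, 8, 10}  B2 = {4, 7, 10}  B3 = {2, 7, 10}  B4 = {2, 7, 9}  B5 = {1, 2, 9}  B6 = {1, 3, 9}  B7 = {1, 3, 5}  B8 = {3, 5, 6}
Tree: B1–B2, B2–B3, B3–B4, B4–B5, B5–B6, B6–B7, B7–B8
The largest bag has 3 vertices, giving width 2; this decomposition certifies tw(G) ≤ 2. The edges 8–4–7–10–8 form a cycle, so G is not a tree and its treewidth is at least 2. The upper and lower bounds meet at 2, so that is the treewidth.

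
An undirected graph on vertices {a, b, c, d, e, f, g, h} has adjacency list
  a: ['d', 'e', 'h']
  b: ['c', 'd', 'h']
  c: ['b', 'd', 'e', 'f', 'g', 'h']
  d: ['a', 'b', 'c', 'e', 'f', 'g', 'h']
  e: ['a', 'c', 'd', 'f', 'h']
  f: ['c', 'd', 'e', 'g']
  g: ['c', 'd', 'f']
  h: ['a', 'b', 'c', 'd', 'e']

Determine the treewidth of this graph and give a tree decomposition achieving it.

Treewidth 3.
One such decomposition:
Bags: B1 = {c, d, e, f}  B2 = {c, d, e, h}  B3 = {b, c, d, h}  B4 = {a, d, e, h}  B5 = {c, d, f, g}
Tree: B1–B2, B2–B3, B2–B4, B1–B5

The largest bag has 4 vertices, giving width 3; this decomposition certifies tw(G) ≤ 3. On the other hand G contains the 4-clique {c, d, e, h}. A clique must lie in a single bag of any decomposition, so no decomposition can have width below 3. Therefore the treewidth is 3.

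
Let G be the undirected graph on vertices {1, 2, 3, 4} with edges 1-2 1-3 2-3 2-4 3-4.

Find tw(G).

A width-2 tree decomposition is:
Bags: B1 = {2, 3, 4}  B2 = {1, 2, 3}
Tree: B1–B2
Each bag holds 3 vertices, so the decomposition has width 2, which upper-bounds the treewidth. On the other hand G contains the 3-clique {1, 2, 3}. A clique must lie in a single bag of any decomposition, so no decomposition can have width below 2. Therefore the treewidth is 2.

2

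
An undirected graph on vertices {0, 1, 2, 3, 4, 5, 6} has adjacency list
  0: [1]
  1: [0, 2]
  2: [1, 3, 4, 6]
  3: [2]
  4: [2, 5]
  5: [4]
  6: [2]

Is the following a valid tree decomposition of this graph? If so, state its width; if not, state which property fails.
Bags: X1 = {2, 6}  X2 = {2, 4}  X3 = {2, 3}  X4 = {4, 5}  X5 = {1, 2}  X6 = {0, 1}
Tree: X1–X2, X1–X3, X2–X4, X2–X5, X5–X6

Yes; width 1.

Every vertex of G appears in some bag (union = {0, 1, 2, 3, 4, 5, 6}); every edge is covered by a bag; and for each vertex v the set of bags containing v is connected in the bag tree. The decomposition is therefore valid. The largest bag has 2 vertices, so the width is 1.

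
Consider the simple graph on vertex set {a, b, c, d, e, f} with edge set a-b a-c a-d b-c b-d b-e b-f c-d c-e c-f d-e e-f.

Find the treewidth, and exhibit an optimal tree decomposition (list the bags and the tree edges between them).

Treewidth 3.
One optimal decomposition is:
Bags: B1 = {a, b, c, d}  B2 = {b, c, d, e}  B3 = {b, c, e, f}
Tree: B1–B2, B2–B3

Every bag has size at most 4, so the width is 4 − 1 = 3 and tw(G) ≤ 3. Conversely, {b, c, d, e} is a clique of size 4, and the vertices of any clique must share a bag in every tree decomposition; so some bag has ≥ 4 vertices and tw(G) ≥ 3. Therefore the treewidth is 3.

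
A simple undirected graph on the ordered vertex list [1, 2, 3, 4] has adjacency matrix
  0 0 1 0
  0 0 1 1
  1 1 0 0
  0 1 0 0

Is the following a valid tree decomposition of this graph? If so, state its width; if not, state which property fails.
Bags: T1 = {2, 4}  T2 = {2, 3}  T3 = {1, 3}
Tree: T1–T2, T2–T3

Yes; width 1.

Checking the three conditions: (i) the bags cover all of {1, 2, 3, 4}; (ii) for each edge, some bag contains both endpoints; (iii) the bags containing any fixed vertex form a subtree. All hold, so the decomposition is valid with width 2 − 1 = 1.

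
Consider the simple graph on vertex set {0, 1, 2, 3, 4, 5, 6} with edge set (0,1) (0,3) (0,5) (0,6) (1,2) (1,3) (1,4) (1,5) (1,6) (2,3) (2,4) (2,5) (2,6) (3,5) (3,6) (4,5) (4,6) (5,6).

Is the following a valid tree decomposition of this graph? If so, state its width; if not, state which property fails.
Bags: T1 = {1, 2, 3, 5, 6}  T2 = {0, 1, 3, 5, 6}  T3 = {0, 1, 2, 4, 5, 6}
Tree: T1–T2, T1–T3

A tree decomposition must satisfy three properties: every vertex lies in some bag; for every edge, both endpoints lie together in some bag; and for every vertex, the bags containing it form a connected subtree. Here bags containing vertex 0 are not connected in the tree, so the decomposition is invalid.

No — bags containing vertex 0 are not connected in the tree.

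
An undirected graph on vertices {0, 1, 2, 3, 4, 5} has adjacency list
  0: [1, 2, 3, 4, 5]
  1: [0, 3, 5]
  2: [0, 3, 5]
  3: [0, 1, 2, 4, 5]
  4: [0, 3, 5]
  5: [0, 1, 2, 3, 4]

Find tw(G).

A width-3 tree decomposition is:
Bags: B1 = {0, 2, 3, 5}  B2 = {0, 1, 3, 5}  B3 = {0, 3, 4, 5}
Tree: B1–B2, B1–B3
Each bag holds 4 vertices, so the decomposition has width 3, which upper-bounds the treewidth. For the lower bound, the 4 vertices {0, 1, 3, 5} are pairwise adjacent, and any tree decomposition puts a clique entirely inside one bag — forcing width ≥ 3. The upper and lower bounds meet at 3, so that is the treewidth.

3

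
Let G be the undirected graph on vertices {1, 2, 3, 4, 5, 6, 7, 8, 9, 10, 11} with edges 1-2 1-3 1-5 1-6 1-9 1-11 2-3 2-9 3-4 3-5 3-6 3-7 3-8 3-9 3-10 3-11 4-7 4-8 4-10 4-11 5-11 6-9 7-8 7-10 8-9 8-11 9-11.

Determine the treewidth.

A width-3 tree decomposition is:
Bags: B1 = {3, 4, 7, 8}  B2 = {3, 4, 8, 11}  B3 = {3, 8, 9, 11}  B4 = {1, 3, 9, 11}  B5 = {1, 3, 6, 9}  B6 = {1, 3, 5, 11}  B7 = {1, 2, 3, 9}  B8 = {3, 4, 7, 10}
Tree: B1–B2, B2–B3, B3–B4, B4–B5, B4–B6, B4–B7, B1–B8
Every bag has size at most 4, so the width is 4 − 1 = 3 and tw(G) ≤ 3. Conversely, {1, 2, 3, 9} is a clique of size 4, and the vertices of any clique must share a bag in every tree decomposition; so some bag has ≥ 4 vertices and tw(G) ≥ 3. Hence tw(G) = 3 exactly.

3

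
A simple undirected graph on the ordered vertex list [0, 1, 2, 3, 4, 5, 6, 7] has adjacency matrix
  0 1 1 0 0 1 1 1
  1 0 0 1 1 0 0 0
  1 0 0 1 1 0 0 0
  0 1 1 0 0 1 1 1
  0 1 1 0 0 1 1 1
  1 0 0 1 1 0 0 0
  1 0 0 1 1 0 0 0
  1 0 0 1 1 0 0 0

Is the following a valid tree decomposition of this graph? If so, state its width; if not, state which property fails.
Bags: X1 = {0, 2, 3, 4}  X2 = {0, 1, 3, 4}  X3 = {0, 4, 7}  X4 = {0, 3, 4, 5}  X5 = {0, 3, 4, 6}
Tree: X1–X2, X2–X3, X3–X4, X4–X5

A tree decomposition must satisfy three properties: every vertex lies in some bag; for every edge, both endpoints lie together in some bag; and for every vertex, the bags containing it form a connected subtree. Here edge (3,7) lies in no bag, so the decomposition is invalid.

No — edge (3,7) lies in no bag.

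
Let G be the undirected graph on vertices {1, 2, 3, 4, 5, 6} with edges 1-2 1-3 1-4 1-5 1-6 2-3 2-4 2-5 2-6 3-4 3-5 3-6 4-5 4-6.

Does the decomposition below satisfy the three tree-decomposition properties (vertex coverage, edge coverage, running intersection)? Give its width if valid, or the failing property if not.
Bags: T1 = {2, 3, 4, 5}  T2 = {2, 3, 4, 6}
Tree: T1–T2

A tree decomposition must satisfy three properties: every vertex lies in some bag; for every edge, both endpoints lie together in some bag; and for every vertex, the bags containing it form a connected subtree. Here vertex 1 appears in no bag, so the decomposition is invalid.

No — vertex 1 appears in no bag.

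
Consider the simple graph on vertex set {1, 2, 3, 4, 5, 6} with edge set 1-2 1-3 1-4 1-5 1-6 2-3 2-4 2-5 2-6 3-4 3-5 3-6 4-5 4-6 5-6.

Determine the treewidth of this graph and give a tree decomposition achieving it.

With just one bag of size 6, the width is 6 − 1 = 5, so tw(G) ≤ 5. On the other hand G contains the 6-clique {1, 2, 3, 4, 5, 6}. A clique must lie in a single bag of any decomposition, so no decomposition can have width below 5. The upper and lower bounds meet at 5, so that is the treewidth.

Treewidth 5.
One optimal decomposition is:
Bags: B1 = {1, 2, 3, 4, 5, 6}
Tree: (single bag)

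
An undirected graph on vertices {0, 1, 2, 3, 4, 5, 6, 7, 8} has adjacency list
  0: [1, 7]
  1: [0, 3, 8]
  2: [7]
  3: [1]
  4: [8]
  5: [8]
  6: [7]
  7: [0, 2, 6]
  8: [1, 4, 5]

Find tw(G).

A width-1 tree decomposition is:
Bags: B1 = {2, 7}  B2 = {0, 7}  B3 = {0, 1}  B4 = {1, 8}  B5 = {1, 3}  B6 = {5, 8}  B7 = {6, 7}  B8 = {4, 8}
Tree: B1–B2, B2–B3, B3–B4, B4–B5, B4–B6, B2–B7, B4–B8
Every bag has size at most 2, so the width is 2 − 1 = 1 and tw(G) ≤ 1. Since G has at least one edge (e.g. 2–7), it is not an edgeless graph, so tw(G) ≥ 1. The upper and lower bounds meet at 1, so that is the treewidth.

1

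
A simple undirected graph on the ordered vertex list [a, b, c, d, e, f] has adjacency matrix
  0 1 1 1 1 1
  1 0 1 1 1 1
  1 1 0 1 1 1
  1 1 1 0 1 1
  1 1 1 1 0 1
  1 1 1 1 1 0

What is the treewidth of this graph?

5

A width-5 tree decomposition is:
Bags: B1 = {a, b, c, d, e, f}
Tree: (single bag)
A single bag containing all 6 vertices is trivially a valid decomposition of width 5. On the other hand G contains the 6-clique {a, b, c, d, e, f}. A clique must lie in a single bag of any decomposition, so no decomposition can have width below 5. Therefore the treewidth is 5.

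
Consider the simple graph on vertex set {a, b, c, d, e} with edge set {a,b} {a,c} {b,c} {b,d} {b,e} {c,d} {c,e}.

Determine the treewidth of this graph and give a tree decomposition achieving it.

Treewidth 2.
Bags: B1 = {a, b, c}  B2 = {b, c, d}  B3 = {b, c, e}
Tree: B1–B2, B2–B3

Each bag holds 3 vertices, so the decomposition has width 2, which upper-bounds the treewidth. Conversely, {b, c, d} is a clique of size 3, and the vertices of any clique must share a bag in every tree decomposition; so some bag has ≥ 3 vertices and tw(G) ≥ 2. Hence tw(G) = 2 exactly.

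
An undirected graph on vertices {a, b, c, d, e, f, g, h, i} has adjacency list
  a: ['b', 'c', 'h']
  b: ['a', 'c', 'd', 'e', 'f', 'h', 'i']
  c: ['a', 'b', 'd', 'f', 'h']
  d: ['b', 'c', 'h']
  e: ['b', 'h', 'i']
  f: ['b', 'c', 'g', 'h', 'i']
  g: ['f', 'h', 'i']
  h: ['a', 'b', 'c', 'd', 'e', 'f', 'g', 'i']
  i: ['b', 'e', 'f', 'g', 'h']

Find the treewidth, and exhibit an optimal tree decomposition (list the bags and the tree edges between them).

Treewidth 3.
One such decomposition:
Bags: B1 = {b, c, f, h}  B2 = {b, f, h, i}  B3 = {a, b, c, h}  B4 = {b, e, h, i}  B5 = {b, c, d, h}  B6 = {f, g, h, i}
Tree: B1–B2, B1–B3, B2–B4, B1–B5, B2–B6

Each bag holds 4 vertices, so the decomposition has width 3, which upper-bounds the treewidth. Conversely, {f, g, h, i} is a clique of size 4, and the vertices of any clique must share a bag in every tree decomposition; so some bag has ≥ 4 vertices and tw(G) ≥ 3. Combining the bounds, tw(G) = 3.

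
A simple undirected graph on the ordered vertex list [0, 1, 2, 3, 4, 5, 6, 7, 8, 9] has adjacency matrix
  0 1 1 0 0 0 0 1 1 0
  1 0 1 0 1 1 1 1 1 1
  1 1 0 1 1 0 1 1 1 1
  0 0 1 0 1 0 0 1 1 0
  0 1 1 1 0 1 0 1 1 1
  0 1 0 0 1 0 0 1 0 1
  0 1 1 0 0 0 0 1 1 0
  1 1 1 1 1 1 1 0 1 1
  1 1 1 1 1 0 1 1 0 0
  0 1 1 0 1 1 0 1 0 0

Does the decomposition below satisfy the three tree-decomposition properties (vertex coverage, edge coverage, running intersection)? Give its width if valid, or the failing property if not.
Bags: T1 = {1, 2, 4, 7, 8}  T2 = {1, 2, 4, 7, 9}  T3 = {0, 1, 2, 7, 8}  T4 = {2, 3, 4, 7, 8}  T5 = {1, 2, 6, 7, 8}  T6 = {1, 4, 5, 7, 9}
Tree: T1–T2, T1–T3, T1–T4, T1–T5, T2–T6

Yes; width 4.

Vertex coverage: the bags together contain {0, 1, 2, 3, 4, 5, 6, 7, 8, 9}, the full vertex set. Edge coverage: each edge of G has both endpoints in at least one bag. Running intersection: for every vertex, the bags containing it form a connected subtree. All three properties hold, so this is a valid tree decomposition of width max|bag| − 1 = 4, and hence tw(G) ≤ 4.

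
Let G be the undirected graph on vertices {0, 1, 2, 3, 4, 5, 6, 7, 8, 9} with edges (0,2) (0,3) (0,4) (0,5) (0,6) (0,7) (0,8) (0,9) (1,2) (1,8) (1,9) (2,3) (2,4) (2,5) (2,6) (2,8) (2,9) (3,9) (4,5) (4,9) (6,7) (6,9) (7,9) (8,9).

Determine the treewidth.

3

A width-3 tree decomposition is:
Bags: B1 = {0, 2, 8, 9}  B2 = {1, 2, 8, 9}  B3 = {0, 2, 4, 9}  B4 = {0, 2, 3, 9}  B5 = {0, 2, 6, 9}  B6 = {0, 6, 7, 9}  B7 = {0, 2, 4, 5}
Tree: B1–B2, B1–B3, B1–B4, B3–B5, B5–B6, B3–B7
The largest bag has 4 vertices, giving width 3; this decomposition certifies tw(G) ≤ 3. For the lower bound, the 4 vertices {0, 2, 8, 9} are pairwise adjacent, and any tree decomposition puts a clique entirely inside one bag — forcing width ≥ 3. Therefore the treewidth is 3.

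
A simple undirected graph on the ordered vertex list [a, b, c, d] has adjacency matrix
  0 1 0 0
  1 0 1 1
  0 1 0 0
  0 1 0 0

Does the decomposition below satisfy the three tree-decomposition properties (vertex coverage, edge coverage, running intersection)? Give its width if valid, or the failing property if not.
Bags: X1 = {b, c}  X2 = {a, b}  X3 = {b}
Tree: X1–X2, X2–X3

A tree decomposition must satisfy three properties: every vertex lies in some bag; for every edge, both endpoints lie together in some bag; and for every vertex, the bags containing it form a connected subtree. Here vertex d appears in no bag, so the decomposition is invalid.

No — vertex d appears in no bag.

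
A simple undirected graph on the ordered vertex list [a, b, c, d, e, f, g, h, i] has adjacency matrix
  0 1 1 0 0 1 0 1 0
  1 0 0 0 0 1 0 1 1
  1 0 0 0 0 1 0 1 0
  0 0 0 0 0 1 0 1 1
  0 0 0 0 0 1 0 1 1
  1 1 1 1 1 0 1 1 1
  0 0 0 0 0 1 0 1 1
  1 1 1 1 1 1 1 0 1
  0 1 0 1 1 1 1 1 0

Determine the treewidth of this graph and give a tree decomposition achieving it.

Treewidth 3.
Bags: B1 = {b, f, h, i}  B2 = {f, g, h, i}  B3 = {e, f, h, i}  B4 = {d, f, h, i}  B5 = {a, b, f, h}  B6 = {a, c, f, h}
Tree: B1–B2, B1–B3, B2–B4, B1–B5, B5–B6

The largest bag has 4 vertices, giving width 3; this decomposition certifies tw(G) ≤ 3. On the other hand G contains the 4-clique {a, c, f, h}. A clique must lie in a single bag of any decomposition, so no decomposition can have width below 3. Hence tw(G) = 3 exactly.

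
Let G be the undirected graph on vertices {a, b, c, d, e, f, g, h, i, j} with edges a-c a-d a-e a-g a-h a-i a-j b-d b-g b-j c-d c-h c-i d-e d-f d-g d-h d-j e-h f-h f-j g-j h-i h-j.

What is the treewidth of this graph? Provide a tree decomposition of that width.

Each bag holds 4 vertices, so the decomposition has width 3, which upper-bounds the treewidth. On the other hand G contains the 4-clique {a, d, g, j}. A clique must lie in a single bag of any decomposition, so no decomposition can have width below 3. Therefore the treewidth is 3.

Treewidth 3.
One optimal decomposition is:
Bags: B1 = {a, c, d, h}  B2 = {a, c, h, i}  B3 = {a, d, h, j}  B4 = {d, f, h, j}  B5 = {a, d, g, j}  B6 = {b, d, g, j}  B7 = {a, d, e, h}
Tree: B1–B2, B1–B3, B3–B4, B3–B5, B5–B6, B3–B7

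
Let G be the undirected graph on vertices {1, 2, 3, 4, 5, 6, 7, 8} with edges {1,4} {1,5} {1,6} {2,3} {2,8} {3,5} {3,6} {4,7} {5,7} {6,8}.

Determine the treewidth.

A width-2 tree decomposition is:
Bags: B1 = {1, 4, 7}  B2 = {1, 5, 7}  B3 = {1, 5, 6}  B4 = {3, 5, 6}  B5 = {3, 6, 8}  B6 = {2, 3, 8}
Tree: B1–B2, B2–B3, B3–B4, B4–B5, B5–B6
The largest bag has 3 vertices, giving width 2; this decomposition certifies tw(G) ≤ 2. For the lower bound, G contains the cycle 4–7–5–1–4, so G is not a forest; only forests have treewidth ≤ 1, hence tw(G) ≥ 2. Combining the bounds, tw(G) = 2.

2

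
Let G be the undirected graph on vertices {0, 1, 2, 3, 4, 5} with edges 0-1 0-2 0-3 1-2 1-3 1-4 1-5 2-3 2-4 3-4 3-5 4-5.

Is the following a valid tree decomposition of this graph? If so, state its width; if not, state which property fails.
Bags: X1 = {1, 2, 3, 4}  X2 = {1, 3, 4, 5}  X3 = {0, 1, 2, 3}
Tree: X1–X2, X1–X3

Checking the three conditions: (i) the bags cover all of {0, 1, 2, 3, 4, 5}; (ii) for each edge, some bag contains both endpoints; (iii) the bags containing any fixed vertex form a subtree. All hold, so the decomposition is valid with width 4 − 1 = 3.

Yes; width 3.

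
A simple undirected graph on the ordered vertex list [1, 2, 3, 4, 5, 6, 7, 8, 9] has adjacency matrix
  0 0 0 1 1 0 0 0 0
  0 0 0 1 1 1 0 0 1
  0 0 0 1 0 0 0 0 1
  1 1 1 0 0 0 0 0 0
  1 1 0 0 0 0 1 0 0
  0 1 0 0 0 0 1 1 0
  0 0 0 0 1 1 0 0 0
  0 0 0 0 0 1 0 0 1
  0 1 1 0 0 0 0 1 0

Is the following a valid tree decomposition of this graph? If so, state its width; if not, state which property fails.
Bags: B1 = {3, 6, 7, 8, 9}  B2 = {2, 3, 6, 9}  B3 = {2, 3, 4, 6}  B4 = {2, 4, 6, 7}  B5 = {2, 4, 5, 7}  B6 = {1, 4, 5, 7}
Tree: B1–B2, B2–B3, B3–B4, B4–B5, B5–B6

No — bags containing vertex 7 are not connected in the tree.

A tree decomposition must satisfy three properties: every vertex lies in some bag; for every edge, both endpoints lie together in some bag; and for every vertex, the bags containing it form a connected subtree. Here bags containing vertex 7 are not connected in the tree, so the decomposition is invalid.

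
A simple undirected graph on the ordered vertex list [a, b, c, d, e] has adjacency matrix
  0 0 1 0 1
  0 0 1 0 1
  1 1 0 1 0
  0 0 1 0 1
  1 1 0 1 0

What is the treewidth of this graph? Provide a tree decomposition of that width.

The largest bag has 3 vertices, giving width 2; this decomposition certifies tw(G) ≤ 2. Since c–d–e–b–c is a cycle in G, G is not acyclic. Forests are exactly the graphs of treewidth ≤ 1, so tw(G) ≥ 2. The upper and lower bounds meet at 2, so that is the treewidth.

Treewidth 2.
One optimal decomposition is:
Bags: B1 = {c, d, e}  B2 = {b, c, e}  B3 = {a, c, e}
Tree: B1–B2, B2–B3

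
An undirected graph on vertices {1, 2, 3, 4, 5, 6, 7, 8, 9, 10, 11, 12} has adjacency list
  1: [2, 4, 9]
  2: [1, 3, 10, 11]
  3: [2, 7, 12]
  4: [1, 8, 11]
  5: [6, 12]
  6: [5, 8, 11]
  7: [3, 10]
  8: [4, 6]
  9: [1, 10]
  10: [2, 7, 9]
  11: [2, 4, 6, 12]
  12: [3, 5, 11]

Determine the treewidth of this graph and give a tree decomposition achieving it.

Treewidth 3.
Bags: B1 = {3, 7, 9, 10}  B2 = {2, 3, 9, 10}  B3 = {1, 2, 3, 9}  B4 = {1, 2, 3, 12}  B5 = {1, 2, 11, 12}  B6 = {1, 4, 11, 12}  B7 = {4, 5, 11, 12}  B8 = {4, 5, 6, 11}  B9 = {4, 5, 6, 8}
Tree: B1–B2, B2–B3, B3–B4, B4–B5, B5–B6, B6–B7, B7–B8, B8–B9

Every bag has size at most 4, so the width is 4 − 1 = 3 and tw(G) ≤ 3. For the lower bound: the 4 vertex sets {7,9,10}, {3}, {2}, {1,4,11,12} are disjoint, each induces a connected subgraph, and every pair is joined by at least one edge of G. Contracting each set to a single vertex therefore yields K_{4} as a minor, and since treewidth is minor-monotone, tw(G) ≥ tw(K_{4}) = 3. Therefore the treewidth is 3.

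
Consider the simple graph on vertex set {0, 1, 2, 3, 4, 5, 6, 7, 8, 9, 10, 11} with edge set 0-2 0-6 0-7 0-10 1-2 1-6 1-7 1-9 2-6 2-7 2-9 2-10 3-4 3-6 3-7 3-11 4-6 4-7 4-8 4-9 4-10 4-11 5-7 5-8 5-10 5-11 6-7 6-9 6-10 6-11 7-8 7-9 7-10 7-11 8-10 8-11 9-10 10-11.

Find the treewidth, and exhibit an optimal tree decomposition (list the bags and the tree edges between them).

The largest bag has 5 vertices, giving width 4; this decomposition certifies tw(G) ≤ 4. On the other hand G contains the 5-clique {4, 7, 8, 10, 11}. A clique must lie in a single bag of any decomposition, so no decomposition can have width below 4. The upper and lower bounds meet at 4, so that is the treewidth.

Treewidth 4.
One such decomposition:
Bags: B1 = {4, 6, 7, 9, 10}  B2 = {4, 6, 7, 10, 11}  B3 = {2, 6, 7, 9, 10}  B4 = {3, 4, 6, 7, 11}  B5 = {0, 2, 6, 7, 10}  B6 = {1, 2, 6, 7, 9}  B7 = {4, 7, 8, 10, 11}  B8 = {5, 7, 8, 10, 11}
Tree: B1–B2, B1–B3, B2–B4, B3–B5, B3–B6, B2–B7, B7–B8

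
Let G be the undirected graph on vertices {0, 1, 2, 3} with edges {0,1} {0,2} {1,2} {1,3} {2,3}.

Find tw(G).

A width-2 tree decomposition is:
Bags: B1 = {1, 2, 3}  B2 = {0, 1, 2}
Tree: B1–B2
Every bag has size at most 3, so the width is 3 − 1 = 2 and tw(G) ≤ 2. Conversely, {0, 1, 2} is a clique of size 3, and the vertices of any clique must share a bag in every tree decomposition; so some bag has ≥ 3 vertices and tw(G) ≥ 2. Combining the bounds, tw(G) = 2.

2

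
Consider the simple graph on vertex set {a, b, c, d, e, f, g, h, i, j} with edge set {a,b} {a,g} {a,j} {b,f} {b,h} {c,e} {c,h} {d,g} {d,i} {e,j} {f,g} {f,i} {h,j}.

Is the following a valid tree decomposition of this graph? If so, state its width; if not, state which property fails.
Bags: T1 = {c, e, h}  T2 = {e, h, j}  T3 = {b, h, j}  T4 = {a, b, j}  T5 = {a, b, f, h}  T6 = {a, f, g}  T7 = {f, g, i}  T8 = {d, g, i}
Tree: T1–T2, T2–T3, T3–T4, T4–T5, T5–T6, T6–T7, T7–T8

A tree decomposition must satisfy three properties: every vertex lies in some bag; for every edge, both endpoints lie together in some bag; and for every vertex, the bags containing it form a connected subtree. Here bags containing vertex h are not connected in the tree, so the decomposition is invalid.

No — bags containing vertex h are not connected in the tree.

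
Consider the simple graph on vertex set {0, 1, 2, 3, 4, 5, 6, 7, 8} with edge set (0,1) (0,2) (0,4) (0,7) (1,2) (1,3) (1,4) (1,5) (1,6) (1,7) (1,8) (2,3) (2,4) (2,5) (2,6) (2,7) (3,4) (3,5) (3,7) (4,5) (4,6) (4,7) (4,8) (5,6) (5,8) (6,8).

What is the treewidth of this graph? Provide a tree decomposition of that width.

Treewidth 4.
One optimal decomposition is:
Bags: B1 = {1, 2, 4, 5, 6}  B2 = {1, 4, 5, 6, 8}  B3 = {1, 2, 3, 4, 5}  B4 = {1, 2, 3, 4, 7}  B5 = {0, 1, 2, 4, 7}
Tree: B1–B2, B1–B3, B3–B4, B4–B5

Every bag has size at most 5, so the width is 5 − 1 = 4 and tw(G) ≤ 4. For the lower bound, the 5 vertices {1, 4, 5, 6, 8} are pairwise adjacent, and any tree decomposition puts a clique entirely inside one bag — forcing width ≥ 4. The upper and lower bounds meet at 4, so that is the treewidth.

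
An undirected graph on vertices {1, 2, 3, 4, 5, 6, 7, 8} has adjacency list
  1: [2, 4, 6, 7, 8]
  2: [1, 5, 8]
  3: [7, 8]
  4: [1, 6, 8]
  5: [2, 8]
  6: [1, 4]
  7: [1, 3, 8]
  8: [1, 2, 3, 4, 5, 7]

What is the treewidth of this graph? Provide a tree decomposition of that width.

Treewidth 2.
One optimal decomposition is:
Bags: B1 = {1, 4, 8}  B2 = {1, 2, 8}  B3 = {2, 5, 8}  B4 = {1, 7, 8}  B5 = {1, 4, 6}  B6 = {3, 7, 8}
Tree: B1–B2, B2–B3, B2–B4, B1–B5, B4–B6

Every bag has size at most 3, so the width is 3 − 1 = 2 and tw(G) ≤ 2. For the lower bound, the 3 vertices {1, 2, 8} are pairwise adjacent, and any tree decomposition puts a clique entirely inside one bag — forcing width ≥ 2. Combining the bounds, tw(G) = 2.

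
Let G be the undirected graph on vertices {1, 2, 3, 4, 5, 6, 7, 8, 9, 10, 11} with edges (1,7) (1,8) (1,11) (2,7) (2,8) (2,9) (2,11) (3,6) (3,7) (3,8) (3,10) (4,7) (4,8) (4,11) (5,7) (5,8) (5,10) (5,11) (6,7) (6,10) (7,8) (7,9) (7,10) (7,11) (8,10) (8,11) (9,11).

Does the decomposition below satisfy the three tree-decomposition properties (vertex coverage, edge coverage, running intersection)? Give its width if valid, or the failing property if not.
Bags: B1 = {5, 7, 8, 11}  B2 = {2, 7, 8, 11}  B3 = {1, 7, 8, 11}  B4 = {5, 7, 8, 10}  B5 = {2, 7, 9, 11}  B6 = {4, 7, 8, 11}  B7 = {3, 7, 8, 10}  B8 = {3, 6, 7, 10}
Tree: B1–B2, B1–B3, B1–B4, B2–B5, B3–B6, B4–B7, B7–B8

Vertex coverage: the bags together contain {1, 2, 3, 4, 5, 6, 7, 8, 9, 10, 11}, the full vertex set. Edge coverage: each edge of G has both endpoints in at least one bag. Running intersection: for every vertex, the bags containing it form a connected subtree. All three properties hold, so this is a valid tree decomposition of width max|bag| − 1 = 3, and hence tw(G) ≤ 3.

Yes; width 3.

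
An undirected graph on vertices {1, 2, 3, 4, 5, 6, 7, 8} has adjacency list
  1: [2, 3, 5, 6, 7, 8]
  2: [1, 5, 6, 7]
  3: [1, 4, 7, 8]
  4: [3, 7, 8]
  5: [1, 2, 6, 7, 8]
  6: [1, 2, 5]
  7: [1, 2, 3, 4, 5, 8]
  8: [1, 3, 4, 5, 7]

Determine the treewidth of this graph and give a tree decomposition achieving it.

Treewidth 3.
Bags: B1 = {1, 5, 7, 8}  B2 = {1, 3, 7, 8}  B3 = {1, 2, 5, 7}  B4 = {1, 2, 5, 6}  B5 = {3, 4, 7, 8}
Tree: B1–B2, B1–B3, B3–B4, B2–B5

Every bag has size at most 4, so the width is 4 − 1 = 3 and tw(G) ≤ 3. For the lower bound, the 4 vertices {1, 3, 7, 8} are pairwise adjacent, and any tree decomposition puts a clique entirely inside one bag — forcing width ≥ 3. Combining the bounds, tw(G) = 3.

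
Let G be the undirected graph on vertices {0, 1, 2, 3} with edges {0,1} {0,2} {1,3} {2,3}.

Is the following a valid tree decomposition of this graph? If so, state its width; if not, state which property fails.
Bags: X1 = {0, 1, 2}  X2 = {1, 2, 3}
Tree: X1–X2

Yes; width 2.

Vertex coverage: the bags together contain {0, 1, 2, 3}, the full vertex set. Edge coverage: each edge of G has both endpoints in at least one bag. Running intersection: for every vertex, the bags containing it form a connected subtree. All three properties hold, so this is a valid tree decomposition of width max|bag| − 1 = 2, and hence tw(G) ≤ 2.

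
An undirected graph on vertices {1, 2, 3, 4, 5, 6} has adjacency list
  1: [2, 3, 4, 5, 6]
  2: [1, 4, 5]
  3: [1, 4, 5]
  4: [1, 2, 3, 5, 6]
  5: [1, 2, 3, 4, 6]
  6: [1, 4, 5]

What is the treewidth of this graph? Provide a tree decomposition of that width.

Treewidth 3.
Bags: B1 = {1, 2, 4, 5}  B2 = {1, 3, 4, 5}  B3 = {1, 4, 5, 6}
Tree: B1–B2, B1–B3

Every bag has size at most 4, so the width is 4 − 1 = 3 and tw(G) ≤ 3. Conversely, {1, 2, 4, 5} is a clique of size 4, and the vertices of any clique must share a bag in every tree decomposition; so some bag has ≥ 4 vertices and tw(G) ≥ 3. Therefore the treewidth is 3.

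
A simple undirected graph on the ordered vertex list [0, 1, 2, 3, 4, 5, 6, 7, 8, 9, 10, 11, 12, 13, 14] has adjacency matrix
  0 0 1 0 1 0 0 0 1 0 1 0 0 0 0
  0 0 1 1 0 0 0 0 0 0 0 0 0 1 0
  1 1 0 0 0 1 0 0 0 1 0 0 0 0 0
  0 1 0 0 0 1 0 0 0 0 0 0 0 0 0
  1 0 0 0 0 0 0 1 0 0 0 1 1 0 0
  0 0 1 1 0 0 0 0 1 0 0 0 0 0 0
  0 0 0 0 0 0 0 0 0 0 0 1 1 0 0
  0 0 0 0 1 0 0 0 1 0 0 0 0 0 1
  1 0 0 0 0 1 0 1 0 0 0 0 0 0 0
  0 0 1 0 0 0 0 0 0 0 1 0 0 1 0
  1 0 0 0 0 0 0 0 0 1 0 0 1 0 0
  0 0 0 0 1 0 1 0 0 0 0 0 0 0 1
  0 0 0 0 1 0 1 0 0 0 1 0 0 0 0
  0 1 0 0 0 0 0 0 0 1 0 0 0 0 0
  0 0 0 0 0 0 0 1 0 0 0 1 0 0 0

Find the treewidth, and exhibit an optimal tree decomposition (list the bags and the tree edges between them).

Treewidth 3.
Bags: B1 = {1, 3, 5, 13}  B2 = {1, 2, 5, 13}  B3 = {2, 5, 9, 13}  B4 = {2, 5, 8, 9}  B5 = {0, 2, 8, 9}  B6 = {0, 8, 9, 10}  B7 = {0, 7, 8, 10}  B8 = {0, 4, 7, 10}  B9 = {4, 7, 10, 12}  B10 = {4, 7, 12, 14}  B11 = {4, 11, 12, 14}  B12 = {6, 11, 12, 14}
Tree: B1–B2, B2–B3, B3–B4, B4–B5, B5–B6, B6–B7, B7–B8, B8–B9, B9–B10, B10–B11, B11–B12

Each bag holds 4 vertices, so the decomposition has width 3, which upper-bounds the treewidth. For the lower bound: the 4 vertex sets {1,3,13}, {5}, {2}, {0,8,9,10} are disjoint, each induces a connected subgraph, and every pair is joined by at least one edge of G. Contracting each set to a single vertex therefore yields K_{4} as a minor, and since treewidth is minor-monotone, tw(G) ≥ tw(K_{4}) = 3. The upper and lower bounds meet at 3, so that is the treewidth.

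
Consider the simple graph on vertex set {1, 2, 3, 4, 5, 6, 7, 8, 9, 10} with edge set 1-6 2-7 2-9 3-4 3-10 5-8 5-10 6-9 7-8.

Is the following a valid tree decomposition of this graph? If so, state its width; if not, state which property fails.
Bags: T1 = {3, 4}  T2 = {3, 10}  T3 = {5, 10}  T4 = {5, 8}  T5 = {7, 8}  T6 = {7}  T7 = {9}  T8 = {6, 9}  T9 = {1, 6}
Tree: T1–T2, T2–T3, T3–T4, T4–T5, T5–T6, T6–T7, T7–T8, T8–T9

A tree decomposition must satisfy three properties: every vertex lies in some bag; for every edge, both endpoints lie together in some bag; and for every vertex, the bags containing it form a connected subtree. Here vertex 2 appears in no bag, so the decomposition is invalid.

No — vertex 2 appears in no bag.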